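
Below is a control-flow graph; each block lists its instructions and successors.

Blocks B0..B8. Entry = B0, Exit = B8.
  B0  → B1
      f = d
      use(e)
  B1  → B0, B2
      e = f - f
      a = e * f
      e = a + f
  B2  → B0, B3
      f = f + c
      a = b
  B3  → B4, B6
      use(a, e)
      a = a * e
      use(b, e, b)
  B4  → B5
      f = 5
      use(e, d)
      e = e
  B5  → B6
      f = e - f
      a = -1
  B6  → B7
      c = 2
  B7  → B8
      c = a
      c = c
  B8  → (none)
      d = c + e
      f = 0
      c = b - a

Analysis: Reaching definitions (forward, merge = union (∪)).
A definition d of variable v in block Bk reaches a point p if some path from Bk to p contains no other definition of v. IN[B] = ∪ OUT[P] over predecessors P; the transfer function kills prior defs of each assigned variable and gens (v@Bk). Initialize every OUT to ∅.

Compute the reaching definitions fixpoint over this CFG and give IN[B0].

Per-block solution:
  B0:  IN={a@B1, a@B2, e@B1, f@B0, f@B2}  OUT={a@B1, a@B2, e@B1, f@B0}
  B1:  IN={a@B1, a@B2, e@B1, f@B0}  OUT={a@B1, e@B1, f@B0}
  B2:  IN={a@B1, e@B1, f@B0}  OUT={a@B2, e@B1, f@B2}
  B3:  IN={a@B2, e@B1, f@B2}  OUT={a@B3, e@B1, f@B2}
  B4:  IN={a@B3, e@B1, f@B2}  OUT={a@B3, e@B4, f@B4}
  B5:  IN={a@B3, e@B4, f@B4}  OUT={a@B5, e@B4, f@B5}
  B6:  IN={a@B3, a@B5, e@B1, e@B4, f@B2, f@B5}  OUT={a@B3, a@B5, c@B6, e@B1, e@B4, f@B2, f@B5}
  B7:  IN={a@B3, a@B5, c@B6, e@B1, e@B4, f@B2, f@B5}  OUT={a@B3, a@B5, c@B7, e@B1, e@B4, f@B2, f@B5}
  B8:  IN={a@B3, a@B5, c@B7, e@B1, e@B4, f@B2, f@B5}  OUT={a@B3, a@B5, c@B8, d@B8, e@B1, e@B4, f@B8}

Merge at B0 (entry node, so the boundary value {} is joined with the incoming edge(s)): IN[B0] = {} ⊔ OUT[B1] ⊔ OUT[B2] = {a@B1, a@B2, e@B1, f@B0, f@B2}

Answer: {a@B1, a@B2, e@B1, f@B0, f@B2}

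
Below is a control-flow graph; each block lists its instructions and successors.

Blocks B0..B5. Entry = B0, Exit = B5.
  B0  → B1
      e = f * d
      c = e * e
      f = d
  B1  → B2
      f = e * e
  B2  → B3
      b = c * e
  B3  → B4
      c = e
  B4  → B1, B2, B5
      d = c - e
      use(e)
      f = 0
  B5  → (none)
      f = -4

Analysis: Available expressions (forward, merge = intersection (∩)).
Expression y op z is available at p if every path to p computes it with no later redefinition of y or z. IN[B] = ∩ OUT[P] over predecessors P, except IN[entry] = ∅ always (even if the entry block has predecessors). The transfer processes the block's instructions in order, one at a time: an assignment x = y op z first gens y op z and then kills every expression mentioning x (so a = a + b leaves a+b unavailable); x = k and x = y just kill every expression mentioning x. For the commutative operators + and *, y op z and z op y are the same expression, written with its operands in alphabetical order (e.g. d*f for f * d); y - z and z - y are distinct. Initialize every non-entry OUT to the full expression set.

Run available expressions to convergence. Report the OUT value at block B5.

Answer: {c-e, e*e}

Working:
Per-block solution:
  B0: | IN={} | OUT={e*e}
  B1: | IN={e*e} | OUT={e*e}
  B2: | IN={e*e} | OUT={c*e, e*e}
  B3: | IN={c*e, e*e} | OUT={e*e}
  B4: | IN={e*e} | OUT={c-e, e*e}
  B5: | IN={c-e, e*e} | OUT={c-e, e*e}

Merge at B5: IN[B5] = OUT[B4] = {c-e, e*e}
Applying B5's transfer function to that IN value gives OUT[B5] (row B5 above).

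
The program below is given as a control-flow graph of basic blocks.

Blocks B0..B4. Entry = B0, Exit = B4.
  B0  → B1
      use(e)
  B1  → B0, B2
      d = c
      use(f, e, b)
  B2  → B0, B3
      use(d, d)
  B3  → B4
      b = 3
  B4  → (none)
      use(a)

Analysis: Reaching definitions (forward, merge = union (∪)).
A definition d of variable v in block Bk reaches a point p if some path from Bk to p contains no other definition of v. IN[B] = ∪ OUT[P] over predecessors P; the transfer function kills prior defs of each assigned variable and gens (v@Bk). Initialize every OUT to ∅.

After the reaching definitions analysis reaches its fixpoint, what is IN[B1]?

Per-block solution:
  B0:   IN={d@B1}   OUT={d@B1}
  B1:   IN={d@B1}   OUT={d@B1}
  B2:   IN={d@B1}   OUT={d@B1}
  B3:   IN={d@B1}   OUT={b@B3, d@B1}
  B4:   IN={b@B3, d@B1}   OUT={b@B3, d@B1}

Merge at B1: IN[B1] = OUT[B0] = {d@B1}

Answer: {d@B1}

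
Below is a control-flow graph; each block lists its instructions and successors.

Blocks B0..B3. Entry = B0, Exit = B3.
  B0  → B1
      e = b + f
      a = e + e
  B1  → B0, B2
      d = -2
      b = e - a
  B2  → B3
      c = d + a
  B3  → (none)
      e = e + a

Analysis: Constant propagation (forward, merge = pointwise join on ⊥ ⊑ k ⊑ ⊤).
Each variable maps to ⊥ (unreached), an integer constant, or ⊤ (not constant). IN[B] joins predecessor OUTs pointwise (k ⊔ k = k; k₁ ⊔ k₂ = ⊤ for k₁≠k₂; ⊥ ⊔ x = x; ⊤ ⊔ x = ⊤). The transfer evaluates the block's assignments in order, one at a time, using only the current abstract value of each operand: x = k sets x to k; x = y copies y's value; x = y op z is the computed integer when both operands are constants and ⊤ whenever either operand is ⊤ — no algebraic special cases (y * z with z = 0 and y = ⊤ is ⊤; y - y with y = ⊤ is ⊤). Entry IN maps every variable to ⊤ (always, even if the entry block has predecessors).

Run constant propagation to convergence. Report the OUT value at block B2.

Answer: {a: ⊤, b: ⊤, c: ⊤, d: -2, e: ⊤, f: ⊤}

Working:
Per-block solution:
  B0:  IN=(all ⊤)  OUT=(all ⊤)
  B1:  IN=(all ⊤)  OUT={d:-2; rest ⊤}
  B2:  IN={d:-2; rest ⊤}  OUT={d:-2; rest ⊤}
  B3:  IN={d:-2; rest ⊤}  OUT={d:-2; rest ⊤}

Merge at B2: IN[B2] = OUT[B1] = {a: ⊤, b: ⊤, c: ⊤, d: -2, e: ⊤, f: ⊤}
Applying B2's transfer function to that IN value gives OUT[B2] (row B2 above).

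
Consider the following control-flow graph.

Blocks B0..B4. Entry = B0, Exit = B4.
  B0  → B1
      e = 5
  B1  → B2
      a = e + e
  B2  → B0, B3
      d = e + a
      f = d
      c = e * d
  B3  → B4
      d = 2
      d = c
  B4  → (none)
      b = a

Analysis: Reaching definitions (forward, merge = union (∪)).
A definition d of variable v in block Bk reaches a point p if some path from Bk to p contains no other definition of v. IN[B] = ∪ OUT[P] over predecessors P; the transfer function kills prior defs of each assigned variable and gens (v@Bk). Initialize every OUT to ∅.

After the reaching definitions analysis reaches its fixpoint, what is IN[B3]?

Answer: {a@B1, c@B2, d@B2, e@B0, f@B2}

Derivation:
Fixpoint table:
  B0:   IN={a@B1, c@B2, d@B2, e@B0, f@B2}   OUT={a@B1, c@B2, d@B2, e@B0, f@B2}
  B1:   IN={a@B1, c@B2, d@B2, e@B0, f@B2}   OUT={a@B1, c@B2, d@B2, e@B0, f@B2}
  B2:   IN={a@B1, c@B2, d@B2, e@B0, f@B2}   OUT={a@B1, c@B2, d@B2, e@B0, f@B2}
  B3:   IN={a@B1, c@B2, d@B2, e@B0, f@B2}   OUT={a@B1, c@B2, d@B3, e@B0, f@B2}
  B4:   IN={a@B1, c@B2, d@B3, e@B0, f@B2}   OUT={a@B1, b@B4, c@B2, d@B3, e@B0, f@B2}

Merge at B3: IN[B3] = OUT[B2] = {a@B1, c@B2, d@B2, e@B0, f@B2}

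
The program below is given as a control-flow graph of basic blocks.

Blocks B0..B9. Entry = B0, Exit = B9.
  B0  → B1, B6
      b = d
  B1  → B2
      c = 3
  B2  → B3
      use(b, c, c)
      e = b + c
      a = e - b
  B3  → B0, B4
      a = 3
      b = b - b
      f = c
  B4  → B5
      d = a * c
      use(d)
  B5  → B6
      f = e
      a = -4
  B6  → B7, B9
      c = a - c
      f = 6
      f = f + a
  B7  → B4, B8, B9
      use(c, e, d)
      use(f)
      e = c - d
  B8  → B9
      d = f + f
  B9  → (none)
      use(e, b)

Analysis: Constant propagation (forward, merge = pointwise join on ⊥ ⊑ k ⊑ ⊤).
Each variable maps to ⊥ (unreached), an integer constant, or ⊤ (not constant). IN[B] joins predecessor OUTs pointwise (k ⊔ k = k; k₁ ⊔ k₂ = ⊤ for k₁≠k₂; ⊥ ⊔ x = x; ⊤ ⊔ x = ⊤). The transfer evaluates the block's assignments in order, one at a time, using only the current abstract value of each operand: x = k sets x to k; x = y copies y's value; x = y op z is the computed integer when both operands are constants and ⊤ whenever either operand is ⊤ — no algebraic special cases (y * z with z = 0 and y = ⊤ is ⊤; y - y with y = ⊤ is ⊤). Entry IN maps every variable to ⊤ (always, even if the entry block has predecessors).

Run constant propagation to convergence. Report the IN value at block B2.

Per-block solution:
  B0:   IN=(all ⊤)   OUT=(all ⊤)
  B1:   IN=(all ⊤)   OUT={c:3; rest ⊤}
  B2:   IN={c:3; rest ⊤}   OUT={c:3; rest ⊤}
  B3:   IN={c:3; rest ⊤}   OUT={a:3, c:3, f:3; rest ⊤}
  B4:   IN=(all ⊤)   OUT=(all ⊤)
  B5:   IN=(all ⊤)   OUT={a:-4; rest ⊤}
  B6:   IN=(all ⊤)   OUT=(all ⊤)
  B7:   IN=(all ⊤)   OUT=(all ⊤)
  B8:   IN=(all ⊤)   OUT=(all ⊤)
  B9:   IN=(all ⊤)   OUT=(all ⊤)

Merge at B2: IN[B2] = OUT[B1] = {a: ⊤, b: ⊤, c: 3, d: ⊤, e: ⊤, f: ⊤}

Answer: {a: ⊤, b: ⊤, c: 3, d: ⊤, e: ⊤, f: ⊤}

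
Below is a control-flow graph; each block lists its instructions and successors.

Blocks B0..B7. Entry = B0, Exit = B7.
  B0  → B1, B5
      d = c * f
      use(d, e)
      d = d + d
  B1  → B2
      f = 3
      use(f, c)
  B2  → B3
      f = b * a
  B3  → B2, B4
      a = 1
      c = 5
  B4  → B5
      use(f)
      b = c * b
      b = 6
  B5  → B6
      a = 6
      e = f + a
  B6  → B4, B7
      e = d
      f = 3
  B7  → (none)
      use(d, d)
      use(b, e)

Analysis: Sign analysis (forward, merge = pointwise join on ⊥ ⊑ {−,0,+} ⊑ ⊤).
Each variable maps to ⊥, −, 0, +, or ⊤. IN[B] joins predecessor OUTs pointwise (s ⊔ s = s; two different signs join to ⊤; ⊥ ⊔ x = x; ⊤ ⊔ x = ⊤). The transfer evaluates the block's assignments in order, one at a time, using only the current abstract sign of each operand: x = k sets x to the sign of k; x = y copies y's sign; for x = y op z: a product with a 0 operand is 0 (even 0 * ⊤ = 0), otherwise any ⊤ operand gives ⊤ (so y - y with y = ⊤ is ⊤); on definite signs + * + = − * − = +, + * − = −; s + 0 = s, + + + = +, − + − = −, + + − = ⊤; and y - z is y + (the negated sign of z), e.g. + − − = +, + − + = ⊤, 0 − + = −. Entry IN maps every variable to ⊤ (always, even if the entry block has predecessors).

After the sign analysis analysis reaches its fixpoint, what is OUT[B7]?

Answer: {a: +, b: ⊤, c: ⊤, d: ⊤, e: ⊤, f: +}

Derivation:
Per-block solution:
  B0:   IN=(all ⊤)   OUT=(all ⊤)
  B1:   IN=(all ⊤)   OUT={f:+; rest ⊤}
  B2:   IN=(all ⊤)   OUT=(all ⊤)
  B3:   IN=(all ⊤)   OUT={a:+, c:+; rest ⊤}
  B4:   IN={a:+; rest ⊤}   OUT={a:+, b:+; rest ⊤}
  B5:   IN=(all ⊤)   OUT={a:+; rest ⊤}
  B6:   IN={a:+; rest ⊤}   OUT={a:+, f:+; rest ⊤}
  B7:   IN={a:+, f:+; rest ⊤}   OUT={a:+, f:+; rest ⊤}

Merge at B7: IN[B7] = OUT[B6] = {a: +, b: ⊤, c: ⊤, d: ⊤, e: ⊤, f: +}
Applying B7's transfer function to that IN value gives OUT[B7] (row B7 above).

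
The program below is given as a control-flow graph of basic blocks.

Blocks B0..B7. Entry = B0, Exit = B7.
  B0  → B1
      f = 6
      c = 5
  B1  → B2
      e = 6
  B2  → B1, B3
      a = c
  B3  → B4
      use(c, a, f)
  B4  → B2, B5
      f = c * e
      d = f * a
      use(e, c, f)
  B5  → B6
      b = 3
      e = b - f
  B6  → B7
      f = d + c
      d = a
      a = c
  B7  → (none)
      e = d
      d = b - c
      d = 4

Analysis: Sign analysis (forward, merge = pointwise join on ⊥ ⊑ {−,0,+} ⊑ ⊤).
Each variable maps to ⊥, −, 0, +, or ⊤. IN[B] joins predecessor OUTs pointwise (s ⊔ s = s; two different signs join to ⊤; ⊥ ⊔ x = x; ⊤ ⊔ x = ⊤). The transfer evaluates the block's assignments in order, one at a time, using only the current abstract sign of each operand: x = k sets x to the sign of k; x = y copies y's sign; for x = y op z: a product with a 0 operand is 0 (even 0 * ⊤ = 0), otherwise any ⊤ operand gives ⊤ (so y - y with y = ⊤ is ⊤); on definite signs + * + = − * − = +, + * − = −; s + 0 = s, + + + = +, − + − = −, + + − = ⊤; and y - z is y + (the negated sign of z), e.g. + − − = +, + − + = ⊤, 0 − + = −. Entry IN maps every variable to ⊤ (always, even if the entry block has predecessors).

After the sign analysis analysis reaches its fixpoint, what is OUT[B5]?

Answer: {a: +, b: +, c: +, d: +, e: ⊤, f: +}

Working:
Converged values:
  B0:   IN=(all ⊤)   OUT={c:+, f:+; rest ⊤}
  B1:   IN={c:+, f:+; rest ⊤}   OUT={c:+, e:+, f:+; rest ⊤}
  B2:   IN={c:+, e:+, f:+; rest ⊤}   OUT={a:+, c:+, e:+, f:+; rest ⊤}
  B3:   IN={a:+, c:+, e:+, f:+; rest ⊤}   OUT={a:+, c:+, e:+, f:+; rest ⊤}
  B4:   IN={a:+, c:+, e:+, f:+; rest ⊤}   OUT={a:+, c:+, d:+, e:+, f:+; rest ⊤}
  B5:   IN={a:+, c:+, d:+, e:+, f:+; rest ⊤}   OUT={a:+, b:+, c:+, d:+, f:+; rest ⊤}
  B6:   IN={a:+, b:+, c:+, d:+, f:+; rest ⊤}   OUT={a:+, b:+, c:+, d:+, f:+; rest ⊤}
  B7:   IN={a:+, b:+, c:+, d:+, f:+; rest ⊤}   OUT={a:+, b:+, c:+, d:+, e:+, f:+; rest ⊤}

Merge at B5: IN[B5] = OUT[B4] = {a: +, b: ⊤, c: +, d: +, e: +, f: +}
Applying B5's transfer function to that IN value gives OUT[B5] (row B5 above).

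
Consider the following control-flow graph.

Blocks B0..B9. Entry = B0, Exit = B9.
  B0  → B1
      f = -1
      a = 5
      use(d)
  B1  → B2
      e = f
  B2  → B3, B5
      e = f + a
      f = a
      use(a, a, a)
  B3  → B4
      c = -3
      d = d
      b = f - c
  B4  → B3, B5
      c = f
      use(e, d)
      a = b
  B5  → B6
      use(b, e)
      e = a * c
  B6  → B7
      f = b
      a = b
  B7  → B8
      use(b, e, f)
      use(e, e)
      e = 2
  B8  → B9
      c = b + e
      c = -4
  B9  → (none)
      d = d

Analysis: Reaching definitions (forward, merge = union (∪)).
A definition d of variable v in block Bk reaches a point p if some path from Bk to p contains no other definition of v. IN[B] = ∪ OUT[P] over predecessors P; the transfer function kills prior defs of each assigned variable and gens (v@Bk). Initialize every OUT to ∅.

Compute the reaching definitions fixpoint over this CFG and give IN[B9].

Per-block solution:
  B0:  IN={}  OUT={a@B0, f@B0}
  B1:  IN={a@B0, f@B0}  OUT={a@B0, e@B1, f@B0}
  B2:  IN={a@B0, e@B1, f@B0}  OUT={a@B0, e@B2, f@B2}
  B3:  IN={a@B0, a@B4, b@B3, c@B4, d@B3, e@B2, f@B2}  OUT={a@B0, a@B4, b@B3, c@B3, d@B3, e@B2, f@B2}
  B4:  IN={a@B0, a@B4, b@B3, c@B3, d@B3, e@B2, f@B2}  OUT={a@B4, b@B3, c@B4, d@B3, e@B2, f@B2}
  B5:  IN={a@B0, a@B4, b@B3, c@B4, d@B3, e@B2, f@B2}  OUT={a@B0, a@B4, b@B3, c@B4, d@B3, e@B5, f@B2}
  B6:  IN={a@B0, a@B4, b@B3, c@B4, d@B3, e@B5, f@B2}  OUT={a@B6, b@B3, c@B4, d@B3, e@B5, f@B6}
  B7:  IN={a@B6, b@B3, c@B4, d@B3, e@B5, f@B6}  OUT={a@B6, b@B3, c@B4, d@B3, e@B7, f@B6}
  B8:  IN={a@B6, b@B3, c@B4, d@B3, e@B7, f@B6}  OUT={a@B6, b@B3, c@B8, d@B3, e@B7, f@B6}
  B9:  IN={a@B6, b@B3, c@B8, d@B3, e@B7, f@B6}  OUT={a@B6, b@B3, c@B8, d@B9, e@B7, f@B6}

Merge at B9: IN[B9] = OUT[B8] = {a@B6, b@B3, c@B8, d@B3, e@B7, f@B6}

Answer: {a@B6, b@B3, c@B8, d@B3, e@B7, f@B6}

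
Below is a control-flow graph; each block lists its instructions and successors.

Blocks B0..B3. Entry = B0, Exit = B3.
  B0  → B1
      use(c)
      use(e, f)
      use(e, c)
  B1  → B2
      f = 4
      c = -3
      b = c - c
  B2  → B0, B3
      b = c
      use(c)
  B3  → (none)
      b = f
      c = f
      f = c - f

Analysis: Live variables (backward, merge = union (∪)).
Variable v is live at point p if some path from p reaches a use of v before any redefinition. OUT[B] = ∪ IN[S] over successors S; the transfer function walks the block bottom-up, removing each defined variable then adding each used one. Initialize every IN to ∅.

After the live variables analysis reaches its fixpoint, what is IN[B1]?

Per-block solution:
  B0:   IN={c, e, f}   OUT={e}
  B1:   IN={e}   OUT={c, e, f}
  B2:   IN={c, e, f}   OUT={c, e, f}
  B3:   IN={f}   OUT={}

Merge at B1: OUT[B1] = IN[B2] = {c, e, f}
Applying B1's transfer function to that OUT value gives IN[B1] (row B1 above).

Answer: {e}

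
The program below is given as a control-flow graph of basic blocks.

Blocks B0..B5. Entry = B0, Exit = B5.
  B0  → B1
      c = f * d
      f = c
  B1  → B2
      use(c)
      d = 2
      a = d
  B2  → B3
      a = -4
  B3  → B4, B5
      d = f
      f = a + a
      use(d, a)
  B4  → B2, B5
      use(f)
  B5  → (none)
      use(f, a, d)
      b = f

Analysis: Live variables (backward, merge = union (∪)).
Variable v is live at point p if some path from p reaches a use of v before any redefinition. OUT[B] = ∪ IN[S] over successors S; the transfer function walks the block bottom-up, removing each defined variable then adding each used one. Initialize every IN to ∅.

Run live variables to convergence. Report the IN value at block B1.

Converged values:
  B0:  IN={d, f}  OUT={c, f}
  B1:  IN={c, f}  OUT={f}
  B2:  IN={f}  OUT={a, f}
  B3:  IN={a, f}  OUT={a, d, f}
  B4:  IN={a, d, f}  OUT={a, d, f}
  B5:  IN={a, d, f}  OUT={}

Merge at B1: OUT[B1] = IN[B2] = {f}
Applying B1's transfer function to that OUT value gives IN[B1] (row B1 above).

Answer: {c, f}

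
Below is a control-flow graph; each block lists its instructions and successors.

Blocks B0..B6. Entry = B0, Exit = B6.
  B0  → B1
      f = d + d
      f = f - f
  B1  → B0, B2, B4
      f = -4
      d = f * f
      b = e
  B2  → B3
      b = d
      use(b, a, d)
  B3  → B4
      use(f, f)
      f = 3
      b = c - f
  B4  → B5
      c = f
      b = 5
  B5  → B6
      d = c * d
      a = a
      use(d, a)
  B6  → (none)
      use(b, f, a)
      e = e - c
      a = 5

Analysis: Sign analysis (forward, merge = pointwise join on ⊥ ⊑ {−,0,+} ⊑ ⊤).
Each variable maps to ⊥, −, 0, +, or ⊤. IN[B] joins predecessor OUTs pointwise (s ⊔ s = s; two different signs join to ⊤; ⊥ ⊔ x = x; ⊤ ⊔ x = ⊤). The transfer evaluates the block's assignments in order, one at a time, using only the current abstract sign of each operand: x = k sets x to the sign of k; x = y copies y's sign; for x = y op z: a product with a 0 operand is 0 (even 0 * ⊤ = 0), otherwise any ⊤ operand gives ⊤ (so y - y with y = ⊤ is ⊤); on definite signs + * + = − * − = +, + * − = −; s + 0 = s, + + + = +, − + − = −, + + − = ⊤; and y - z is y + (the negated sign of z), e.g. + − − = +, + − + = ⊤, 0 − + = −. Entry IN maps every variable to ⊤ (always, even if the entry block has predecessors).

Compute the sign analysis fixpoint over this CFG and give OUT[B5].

Fixpoint table:
  B0:  IN=(all ⊤)  OUT=(all ⊤)
  B1:  IN=(all ⊤)  OUT={d:+, f:-; rest ⊤}
  B2:  IN={d:+, f:-; rest ⊤}  OUT={b:+, d:+, f:-; rest ⊤}
  B3:  IN={b:+, d:+, f:-; rest ⊤}  OUT={d:+, f:+; rest ⊤}
  B4:  IN={d:+; rest ⊤}  OUT={b:+, d:+; rest ⊤}
  B5:  IN={b:+, d:+; rest ⊤}  OUT={b:+; rest ⊤}
  B6:  IN={b:+; rest ⊤}  OUT={a:+, b:+; rest ⊤}

Merge at B5: IN[B5] = OUT[B4] = {a: ⊤, b: +, c: ⊤, d: +, e: ⊤, f: ⊤}
Applying B5's transfer function to that IN value gives OUT[B5] (row B5 above).

Answer: {a: ⊤, b: +, c: ⊤, d: ⊤, e: ⊤, f: ⊤}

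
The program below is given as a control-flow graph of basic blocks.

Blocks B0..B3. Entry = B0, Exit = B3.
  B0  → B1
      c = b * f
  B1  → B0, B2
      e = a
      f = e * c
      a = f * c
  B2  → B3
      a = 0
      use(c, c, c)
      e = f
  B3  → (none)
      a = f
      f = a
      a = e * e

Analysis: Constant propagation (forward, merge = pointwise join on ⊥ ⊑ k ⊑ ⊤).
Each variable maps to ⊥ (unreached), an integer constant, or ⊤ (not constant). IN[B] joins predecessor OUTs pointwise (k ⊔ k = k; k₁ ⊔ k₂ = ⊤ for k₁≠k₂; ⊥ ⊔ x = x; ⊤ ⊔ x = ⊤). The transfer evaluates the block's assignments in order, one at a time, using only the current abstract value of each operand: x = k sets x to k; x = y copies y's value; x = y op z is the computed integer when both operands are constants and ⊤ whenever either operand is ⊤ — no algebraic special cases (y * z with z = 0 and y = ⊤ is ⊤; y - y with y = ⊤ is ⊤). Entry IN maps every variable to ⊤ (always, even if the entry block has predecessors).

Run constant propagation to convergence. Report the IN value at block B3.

Per-block solution:
  B0:  IN=(all ⊤)  OUT=(all ⊤)
  B1:  IN=(all ⊤)  OUT=(all ⊤)
  B2:  IN=(all ⊤)  OUT={a:0; rest ⊤}
  B3:  IN={a:0; rest ⊤}  OUT=(all ⊤)

Merge at B3: IN[B3] = OUT[B2] = {a: 0, b: ⊤, c: ⊤, d: ⊤, e: ⊤, f: ⊤}

Answer: {a: 0, b: ⊤, c: ⊤, d: ⊤, e: ⊤, f: ⊤}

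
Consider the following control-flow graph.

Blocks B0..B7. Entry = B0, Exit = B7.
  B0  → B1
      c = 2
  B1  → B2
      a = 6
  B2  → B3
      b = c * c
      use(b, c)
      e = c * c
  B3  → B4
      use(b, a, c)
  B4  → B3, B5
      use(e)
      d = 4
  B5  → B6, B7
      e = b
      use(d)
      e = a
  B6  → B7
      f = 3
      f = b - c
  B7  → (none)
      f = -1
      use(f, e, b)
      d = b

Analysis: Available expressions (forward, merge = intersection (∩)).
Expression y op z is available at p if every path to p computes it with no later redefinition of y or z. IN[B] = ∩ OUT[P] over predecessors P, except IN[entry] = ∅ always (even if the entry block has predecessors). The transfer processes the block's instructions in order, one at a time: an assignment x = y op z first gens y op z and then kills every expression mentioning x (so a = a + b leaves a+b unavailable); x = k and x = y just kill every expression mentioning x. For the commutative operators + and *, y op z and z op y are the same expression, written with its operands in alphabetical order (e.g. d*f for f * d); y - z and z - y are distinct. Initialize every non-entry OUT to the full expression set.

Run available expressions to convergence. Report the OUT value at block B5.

Answer: {c*c}

Trace:
Converged values:
  B0: | IN={} | OUT={}
  B1: | IN={} | OUT={}
  B2: | IN={} | OUT={c*c}
  B3: | IN={c*c} | OUT={c*c}
  B4: | IN={c*c} | OUT={c*c}
  B5: | IN={c*c} | OUT={c*c}
  B6: | IN={c*c} | OUT={b-c, c*c}
  B7: | IN={c*c} | OUT={c*c}

Merge at B5: IN[B5] = OUT[B4] = {c*c}
Applying B5's transfer function to that IN value gives OUT[B5] (row B5 above).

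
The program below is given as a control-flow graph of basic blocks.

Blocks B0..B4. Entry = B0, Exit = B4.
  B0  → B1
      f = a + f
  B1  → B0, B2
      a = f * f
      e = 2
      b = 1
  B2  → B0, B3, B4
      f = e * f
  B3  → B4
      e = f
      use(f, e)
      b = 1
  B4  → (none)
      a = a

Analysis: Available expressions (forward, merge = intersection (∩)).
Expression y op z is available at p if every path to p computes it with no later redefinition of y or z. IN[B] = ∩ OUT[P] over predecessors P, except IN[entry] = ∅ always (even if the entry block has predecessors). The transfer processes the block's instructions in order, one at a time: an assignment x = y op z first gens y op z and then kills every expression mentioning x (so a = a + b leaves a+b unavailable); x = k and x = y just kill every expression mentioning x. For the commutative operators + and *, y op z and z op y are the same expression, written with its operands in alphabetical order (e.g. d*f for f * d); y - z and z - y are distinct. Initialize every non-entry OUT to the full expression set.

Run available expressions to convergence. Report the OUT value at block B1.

Per-block solution:
  B0:   IN={}   OUT={}
  B1:   IN={}   OUT={f*f}
  B2:   IN={f*f}   OUT={}
  B3:   IN={}   OUT={}
  B4:   IN={}   OUT={}

Merge at B1: IN[B1] = OUT[B0] = {}
Applying B1's transfer function to that IN value gives OUT[B1] (row B1 above).

Answer: {f*f}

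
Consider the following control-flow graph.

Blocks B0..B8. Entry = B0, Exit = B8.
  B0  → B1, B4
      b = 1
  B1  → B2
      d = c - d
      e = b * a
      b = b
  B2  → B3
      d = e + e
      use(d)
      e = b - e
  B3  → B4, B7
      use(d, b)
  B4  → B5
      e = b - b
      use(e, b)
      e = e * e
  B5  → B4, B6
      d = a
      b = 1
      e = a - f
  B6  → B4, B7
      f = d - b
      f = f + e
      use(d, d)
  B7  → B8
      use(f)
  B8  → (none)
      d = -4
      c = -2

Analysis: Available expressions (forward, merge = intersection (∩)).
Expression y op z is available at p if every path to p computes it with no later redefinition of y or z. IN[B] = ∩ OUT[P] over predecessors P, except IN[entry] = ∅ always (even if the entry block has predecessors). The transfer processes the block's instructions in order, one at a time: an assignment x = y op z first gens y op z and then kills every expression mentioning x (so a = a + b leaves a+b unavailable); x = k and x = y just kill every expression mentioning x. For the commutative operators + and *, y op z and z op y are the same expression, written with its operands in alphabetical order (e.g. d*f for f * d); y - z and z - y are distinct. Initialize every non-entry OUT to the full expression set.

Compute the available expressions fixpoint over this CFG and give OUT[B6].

Converged values:
  B0: | IN={} | OUT={}
  B1: | IN={} | OUT={}
  B2: | IN={} | OUT={}
  B3: | IN={} | OUT={}
  B4: | IN={} | OUT={b-b}
  B5: | IN={b-b} | OUT={a-f}
  B6: | IN={a-f} | OUT={d-b}
  B7: | IN={} | OUT={}
  B8: | IN={} | OUT={}

Merge at B6: IN[B6] = OUT[B5] = {a-f}
Applying B6's transfer function to that IN value gives OUT[B6] (row B6 above).

Answer: {d-b}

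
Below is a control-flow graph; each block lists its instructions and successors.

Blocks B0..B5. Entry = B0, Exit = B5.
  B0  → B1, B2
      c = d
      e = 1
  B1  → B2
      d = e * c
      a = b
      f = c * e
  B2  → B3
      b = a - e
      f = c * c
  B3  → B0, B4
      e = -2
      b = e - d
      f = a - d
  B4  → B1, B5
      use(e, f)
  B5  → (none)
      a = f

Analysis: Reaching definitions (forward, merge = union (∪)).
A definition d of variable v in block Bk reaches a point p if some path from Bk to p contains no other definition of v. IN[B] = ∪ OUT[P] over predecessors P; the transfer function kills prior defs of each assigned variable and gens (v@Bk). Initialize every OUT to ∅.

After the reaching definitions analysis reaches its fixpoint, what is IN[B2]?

Answer: {a@B1, b@B3, c@B0, d@B1, e@B0, e@B3, f@B1, f@B3}

Working:
Fixpoint table:
  B0:   IN={a@B1, b@B3, c@B0, d@B1, e@B3, f@B3}   OUT={a@B1, b@B3, c@B0, d@B1, e@B0, f@B3}
  B1:   IN={a@B1, b@B3, c@B0, d@B1, e@B0, e@B3, f@B3}   OUT={a@B1, b@B3, c@B0, d@B1, e@B0, e@B3, f@B1}
  B2:   IN={a@B1, b@B3, c@B0, d@B1, e@B0, e@B3, f@B1, f@B3}   OUT={a@B1, b@B2, c@B0, d@B1, e@B0, e@B3, f@B2}
  B3:   IN={a@B1, b@B2, c@B0, d@B1, e@B0, e@B3, f@B2}   OUT={a@B1, b@B3, c@B0, d@B1, e@B3, f@B3}
  B4:   IN={a@B1, b@B3, c@B0, d@B1, e@B3, f@B3}   OUT={a@B1, b@B3, c@B0, d@B1, e@B3, f@B3}
  B5:   IN={a@B1, b@B3, c@B0, d@B1, e@B3, f@B3}   OUT={a@B5, b@B3, c@B0, d@B1, e@B3, f@B3}

Merge at B2: IN[B2] = OUT[B0] ⊔ OUT[B1] = {a@B1, b@B3, c@B0, d@B1, e@B0, e@B3, f@B1, f@B3}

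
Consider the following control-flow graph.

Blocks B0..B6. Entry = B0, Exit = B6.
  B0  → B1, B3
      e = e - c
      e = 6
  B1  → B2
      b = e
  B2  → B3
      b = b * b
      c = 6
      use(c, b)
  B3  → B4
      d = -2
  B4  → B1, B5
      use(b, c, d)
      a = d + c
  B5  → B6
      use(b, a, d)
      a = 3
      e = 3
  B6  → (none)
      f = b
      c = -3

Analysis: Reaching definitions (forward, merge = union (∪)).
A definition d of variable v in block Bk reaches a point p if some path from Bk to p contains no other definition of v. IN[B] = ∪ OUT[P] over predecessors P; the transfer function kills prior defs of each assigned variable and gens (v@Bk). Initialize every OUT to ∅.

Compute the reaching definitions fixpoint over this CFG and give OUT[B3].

Per-block solution:
  B0:   IN={}   OUT={e@B0}
  B1:   IN={a@B4, b@B2, c@B2, d@B3, e@B0}   OUT={a@B4, b@B1, c@B2, d@B3, e@B0}
  B2:   IN={a@B4, b@B1, c@B2, d@B3, e@B0}   OUT={a@B4, b@B2, c@B2, d@B3, e@B0}
  B3:   IN={a@B4, b@B2, c@B2, d@B3, e@B0}   OUT={a@B4, b@B2, c@B2, d@B3, e@B0}
  B4:   IN={a@B4, b@B2, c@B2, d@B3, e@B0}   OUT={a@B4, b@B2, c@B2, d@B3, e@B0}
  B5:   IN={a@B4, b@B2, c@B2, d@B3, e@B0}   OUT={a@B5, b@B2, c@B2, d@B3, e@B5}
  B6:   IN={a@B5, b@B2, c@B2, d@B3, e@B5}   OUT={a@B5, b@B2, c@B6, d@B3, e@B5, f@B6}

Merge at B3: IN[B3] = OUT[B0] ⊔ OUT[B2] = {a@B4, b@B2, c@B2, d@B3, e@B0}
Applying B3's transfer function to that IN value gives OUT[B3] (row B3 above).

Answer: {a@B4, b@B2, c@B2, d@B3, e@B0}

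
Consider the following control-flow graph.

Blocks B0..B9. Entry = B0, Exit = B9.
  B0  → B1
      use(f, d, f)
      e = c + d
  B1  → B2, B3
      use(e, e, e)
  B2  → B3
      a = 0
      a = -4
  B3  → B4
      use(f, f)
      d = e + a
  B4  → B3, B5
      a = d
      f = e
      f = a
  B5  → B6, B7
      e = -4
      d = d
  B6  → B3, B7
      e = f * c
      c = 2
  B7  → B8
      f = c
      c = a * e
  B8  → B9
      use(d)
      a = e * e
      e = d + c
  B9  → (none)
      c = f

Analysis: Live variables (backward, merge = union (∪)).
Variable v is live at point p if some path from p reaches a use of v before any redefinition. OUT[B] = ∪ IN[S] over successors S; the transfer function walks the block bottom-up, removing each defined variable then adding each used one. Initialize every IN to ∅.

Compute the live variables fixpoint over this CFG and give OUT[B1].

Converged values:
  B0: | IN={a, c, d, f} | OUT={a, c, e, f}
  B1: | IN={a, c, e, f} | OUT={a, c, e, f}
  B2: | IN={c, e, f} | OUT={a, c, e, f}
  B3: | IN={a, c, e, f} | OUT={c, d, e}
  B4: | IN={c, d, e} | OUT={a, c, d, e, f}
  B5: | IN={a, c, d, f} | OUT={a, c, d, e, f}
  B6: | IN={a, c, d, f} | OUT={a, c, d, e, f}
  B7: | IN={a, c, d, e} | OUT={c, d, e, f}
  B8: | IN={c, d, e, f} | OUT={f}
  B9: | IN={f} | OUT={}

Merge at B1: OUT[B1] = IN[B2] ⊔ IN[B3] = {a, c, e, f}

Answer: {a, c, e, f}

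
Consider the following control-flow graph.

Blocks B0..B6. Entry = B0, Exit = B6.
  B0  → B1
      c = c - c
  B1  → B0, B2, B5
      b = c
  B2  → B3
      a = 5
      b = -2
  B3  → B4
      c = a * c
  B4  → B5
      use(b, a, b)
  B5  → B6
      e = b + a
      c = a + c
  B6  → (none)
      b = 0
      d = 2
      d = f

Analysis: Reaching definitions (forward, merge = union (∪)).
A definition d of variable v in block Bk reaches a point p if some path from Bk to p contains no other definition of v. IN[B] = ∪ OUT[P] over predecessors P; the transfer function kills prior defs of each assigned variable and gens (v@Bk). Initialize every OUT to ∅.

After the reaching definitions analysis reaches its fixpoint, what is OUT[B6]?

Fixpoint table:
  B0: | IN={b@B1, c@B0} | OUT={b@B1, c@B0}
  B1: | IN={b@B1, c@B0} | OUT={b@B1, c@B0}
  B2: | IN={b@B1, c@B0} | OUT={a@B2, b@B2, c@B0}
  B3: | IN={a@B2, b@B2, c@B0} | OUT={a@B2, b@B2, c@B3}
  B4: | IN={a@B2, b@B2, c@B3} | OUT={a@B2, b@B2, c@B3}
  B5: | IN={a@B2, b@B1, b@B2, c@B0, c@B3} | OUT={a@B2, b@B1, b@B2, c@B5, e@B5}
  B6: | IN={a@B2, b@B1, b@B2, c@B5, e@B5} | OUT={a@B2, b@B6, c@B5, d@B6, e@B5}

Merge at B6: IN[B6] = OUT[B5] = {a@B2, b@B1, b@B2, c@B5, e@B5}
Applying B6's transfer function to that IN value gives OUT[B6] (row B6 above).

Answer: {a@B2, b@B6, c@B5, d@B6, e@B5}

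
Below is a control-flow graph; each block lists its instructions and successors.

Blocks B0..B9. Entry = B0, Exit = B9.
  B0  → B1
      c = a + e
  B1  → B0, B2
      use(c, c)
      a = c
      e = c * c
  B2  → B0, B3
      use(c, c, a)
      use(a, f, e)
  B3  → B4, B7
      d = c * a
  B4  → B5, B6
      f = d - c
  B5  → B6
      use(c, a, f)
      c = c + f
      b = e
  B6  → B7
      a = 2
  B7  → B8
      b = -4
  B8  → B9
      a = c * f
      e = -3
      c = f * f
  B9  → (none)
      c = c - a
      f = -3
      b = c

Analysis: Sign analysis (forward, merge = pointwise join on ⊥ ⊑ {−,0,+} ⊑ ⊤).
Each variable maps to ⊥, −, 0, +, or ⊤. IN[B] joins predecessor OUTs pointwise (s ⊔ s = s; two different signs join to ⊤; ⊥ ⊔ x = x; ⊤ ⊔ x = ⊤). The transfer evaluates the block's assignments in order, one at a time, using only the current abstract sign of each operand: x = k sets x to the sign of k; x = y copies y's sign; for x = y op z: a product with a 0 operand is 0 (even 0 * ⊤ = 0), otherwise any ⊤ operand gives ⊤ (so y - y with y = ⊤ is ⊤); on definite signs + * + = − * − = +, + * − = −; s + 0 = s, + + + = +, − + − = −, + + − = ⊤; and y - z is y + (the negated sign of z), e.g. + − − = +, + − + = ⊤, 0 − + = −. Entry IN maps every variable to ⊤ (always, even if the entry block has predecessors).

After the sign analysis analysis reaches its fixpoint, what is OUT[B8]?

Answer: {a: ⊤, b: -, c: ⊤, d: ⊤, e: -, f: ⊤}

Working:
Per-block solution:
  B0: | IN=(all ⊤) | OUT=(all ⊤)
  B1: | IN=(all ⊤) | OUT=(all ⊤)
  B2: | IN=(all ⊤) | OUT=(all ⊤)
  B3: | IN=(all ⊤) | OUT=(all ⊤)
  B4: | IN=(all ⊤) | OUT=(all ⊤)
  B5: | IN=(all ⊤) | OUT=(all ⊤)
  B6: | IN=(all ⊤) | OUT={a:+; rest ⊤}
  B7: | IN=(all ⊤) | OUT={b:-; rest ⊤}
  B8: | IN={b:-; rest ⊤} | OUT={b:-, e:-; rest ⊤}
  B9: | IN={b:-, e:-; rest ⊤} | OUT={e:-, f:-; rest ⊤}

Merge at B8: IN[B8] = OUT[B7] = {a: ⊤, b: -, c: ⊤, d: ⊤, e: ⊤, f: ⊤}
Applying B8's transfer function to that IN value gives OUT[B8] (row B8 above).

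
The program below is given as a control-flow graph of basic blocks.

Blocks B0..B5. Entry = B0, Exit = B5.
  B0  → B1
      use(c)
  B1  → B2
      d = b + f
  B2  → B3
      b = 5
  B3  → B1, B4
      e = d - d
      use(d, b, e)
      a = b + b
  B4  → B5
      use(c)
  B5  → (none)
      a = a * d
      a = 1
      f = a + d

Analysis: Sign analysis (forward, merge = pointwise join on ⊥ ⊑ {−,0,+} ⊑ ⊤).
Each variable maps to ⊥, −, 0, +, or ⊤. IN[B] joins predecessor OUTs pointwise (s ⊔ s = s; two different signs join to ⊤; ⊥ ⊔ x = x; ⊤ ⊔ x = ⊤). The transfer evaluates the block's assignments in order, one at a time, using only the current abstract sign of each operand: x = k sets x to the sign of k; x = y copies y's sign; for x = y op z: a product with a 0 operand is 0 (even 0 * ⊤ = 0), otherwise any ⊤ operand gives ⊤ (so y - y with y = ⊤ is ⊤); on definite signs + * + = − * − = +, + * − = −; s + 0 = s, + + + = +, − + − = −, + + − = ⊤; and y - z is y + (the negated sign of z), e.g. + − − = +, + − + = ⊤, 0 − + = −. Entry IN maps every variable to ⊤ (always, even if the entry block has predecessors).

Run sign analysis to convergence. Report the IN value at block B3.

Per-block solution:
  B0: | IN=(all ⊤) | OUT=(all ⊤)
  B1: | IN=(all ⊤) | OUT=(all ⊤)
  B2: | IN=(all ⊤) | OUT={b:+; rest ⊤}
  B3: | IN={b:+; rest ⊤} | OUT={a:+, b:+; rest ⊤}
  B4: | IN={a:+, b:+; rest ⊤} | OUT={a:+, b:+; rest ⊤}
  B5: | IN={a:+, b:+; rest ⊤} | OUT={a:+, b:+; rest ⊤}

Merge at B3: IN[B3] = OUT[B2] = {a: ⊤, b: +, c: ⊤, d: ⊤, e: ⊤, f: ⊤}

Answer: {a: ⊤, b: +, c: ⊤, d: ⊤, e: ⊤, f: ⊤}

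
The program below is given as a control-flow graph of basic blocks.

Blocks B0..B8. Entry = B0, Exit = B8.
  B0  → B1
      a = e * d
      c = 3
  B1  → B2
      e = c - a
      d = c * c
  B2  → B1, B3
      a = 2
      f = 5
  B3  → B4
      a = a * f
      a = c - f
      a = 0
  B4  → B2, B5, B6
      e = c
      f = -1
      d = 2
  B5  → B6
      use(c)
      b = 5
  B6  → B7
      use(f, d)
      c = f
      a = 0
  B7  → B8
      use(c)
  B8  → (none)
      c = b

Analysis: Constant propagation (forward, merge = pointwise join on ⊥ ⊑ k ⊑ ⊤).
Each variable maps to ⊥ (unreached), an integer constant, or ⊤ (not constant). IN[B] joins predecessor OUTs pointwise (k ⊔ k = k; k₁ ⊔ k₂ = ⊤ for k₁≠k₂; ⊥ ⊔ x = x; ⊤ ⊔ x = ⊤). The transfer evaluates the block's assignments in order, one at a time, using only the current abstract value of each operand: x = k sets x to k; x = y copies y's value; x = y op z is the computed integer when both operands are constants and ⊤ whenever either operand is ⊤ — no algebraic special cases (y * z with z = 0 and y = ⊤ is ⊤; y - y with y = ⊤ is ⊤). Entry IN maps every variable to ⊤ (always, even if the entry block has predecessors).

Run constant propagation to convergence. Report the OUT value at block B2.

Answer: {a: 2, b: ⊤, c: 3, d: ⊤, e: ⊤, f: 5}

Derivation:
Converged values:
  B0: | IN=(all ⊤) | OUT={c:3; rest ⊤}
  B1: | IN={c:3; rest ⊤} | OUT={c:3, d:9; rest ⊤}
  B2: | IN={c:3; rest ⊤} | OUT={a:2, c:3, f:5; rest ⊤}
  B3: | IN={a:2, c:3, f:5; rest ⊤} | OUT={a:0, c:3, f:5; rest ⊤}
  B4: | IN={a:0, c:3, f:5; rest ⊤} | OUT={a:0, c:3, d:2, e:3, f:-1; rest ⊤}
  B5: | IN={a:0, c:3, d:2, e:3, f:-1; rest ⊤} | OUT={a:0, b:5, c:3, d:2, e:3, f:-1; rest ⊤}
  B6: | IN={a:0, c:3, d:2, e:3, f:-1; rest ⊤} | OUT={a:0, c:-1, d:2, e:3, f:-1; rest ⊤}
  B7: | IN={a:0, c:-1, d:2, e:3, f:-1; rest ⊤} | OUT={a:0, c:-1, d:2, e:3, f:-1; rest ⊤}
  B8: | IN={a:0, c:-1, d:2, e:3, f:-1; rest ⊤} | OUT={a:0, d:2, e:3, f:-1; rest ⊤}

Merge at B2: IN[B2] = OUT[B1] ⊔ OUT[B4] = {a: ⊤, b: ⊤, c: 3, d: ⊤, e: ⊤, f: ⊤}
Applying B2's transfer function to that IN value gives OUT[B2] (row B2 above).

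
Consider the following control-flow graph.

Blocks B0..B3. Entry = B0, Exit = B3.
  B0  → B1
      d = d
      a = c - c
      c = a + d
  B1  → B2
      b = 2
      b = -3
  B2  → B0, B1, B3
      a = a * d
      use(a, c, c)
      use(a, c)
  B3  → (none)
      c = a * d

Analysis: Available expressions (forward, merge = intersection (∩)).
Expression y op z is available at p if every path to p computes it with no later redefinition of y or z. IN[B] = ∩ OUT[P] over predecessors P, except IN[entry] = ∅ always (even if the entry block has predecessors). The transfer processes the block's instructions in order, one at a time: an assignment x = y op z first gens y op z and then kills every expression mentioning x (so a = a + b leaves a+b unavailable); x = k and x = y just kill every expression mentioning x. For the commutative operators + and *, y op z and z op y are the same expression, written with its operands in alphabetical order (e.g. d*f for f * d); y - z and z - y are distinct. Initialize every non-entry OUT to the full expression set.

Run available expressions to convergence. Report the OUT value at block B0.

Per-block solution:
  B0: | IN={} | OUT={a+d}
  B1: | IN={} | OUT={}
  B2: | IN={} | OUT={}
  B3: | IN={} | OUT={a*d}

Merge at B0 (entry node, so the boundary value {} is joined with the incoming edge(s)): IN[B0] = {} ∩ OUT[B2] = {}
Applying B0's transfer function to that IN value gives OUT[B0] (row B0 above).

Answer: {a+d}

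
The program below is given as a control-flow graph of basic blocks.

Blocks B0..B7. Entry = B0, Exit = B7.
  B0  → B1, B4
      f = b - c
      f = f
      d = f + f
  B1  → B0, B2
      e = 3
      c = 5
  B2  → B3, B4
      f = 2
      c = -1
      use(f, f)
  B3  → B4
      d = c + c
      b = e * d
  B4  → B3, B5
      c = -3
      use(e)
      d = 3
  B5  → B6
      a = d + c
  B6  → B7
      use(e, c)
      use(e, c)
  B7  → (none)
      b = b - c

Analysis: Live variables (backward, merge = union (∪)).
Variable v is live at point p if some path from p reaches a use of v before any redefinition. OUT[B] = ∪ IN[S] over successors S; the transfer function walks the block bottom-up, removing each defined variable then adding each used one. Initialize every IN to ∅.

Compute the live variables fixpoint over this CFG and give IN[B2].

Per-block solution:
  B0: | IN={b, c, e} | OUT={b, e}
  B1: | IN={b} | OUT={b, c, e}
  B2: | IN={b, e} | OUT={b, c, e}
  B3: | IN={c, e} | OUT={b, e}
  B4: | IN={b, e} | OUT={b, c, d, e}
  B5: | IN={b, c, d, e} | OUT={b, c, e}
  B6: | IN={b, c, e} | OUT={b, c}
  B7: | IN={b, c} | OUT={}

Merge at B2: OUT[B2] = IN[B3] ⊔ IN[B4] = {b, c, e}
Applying B2's transfer function to that OUT value gives IN[B2] (row B2 above).

Answer: {b, e}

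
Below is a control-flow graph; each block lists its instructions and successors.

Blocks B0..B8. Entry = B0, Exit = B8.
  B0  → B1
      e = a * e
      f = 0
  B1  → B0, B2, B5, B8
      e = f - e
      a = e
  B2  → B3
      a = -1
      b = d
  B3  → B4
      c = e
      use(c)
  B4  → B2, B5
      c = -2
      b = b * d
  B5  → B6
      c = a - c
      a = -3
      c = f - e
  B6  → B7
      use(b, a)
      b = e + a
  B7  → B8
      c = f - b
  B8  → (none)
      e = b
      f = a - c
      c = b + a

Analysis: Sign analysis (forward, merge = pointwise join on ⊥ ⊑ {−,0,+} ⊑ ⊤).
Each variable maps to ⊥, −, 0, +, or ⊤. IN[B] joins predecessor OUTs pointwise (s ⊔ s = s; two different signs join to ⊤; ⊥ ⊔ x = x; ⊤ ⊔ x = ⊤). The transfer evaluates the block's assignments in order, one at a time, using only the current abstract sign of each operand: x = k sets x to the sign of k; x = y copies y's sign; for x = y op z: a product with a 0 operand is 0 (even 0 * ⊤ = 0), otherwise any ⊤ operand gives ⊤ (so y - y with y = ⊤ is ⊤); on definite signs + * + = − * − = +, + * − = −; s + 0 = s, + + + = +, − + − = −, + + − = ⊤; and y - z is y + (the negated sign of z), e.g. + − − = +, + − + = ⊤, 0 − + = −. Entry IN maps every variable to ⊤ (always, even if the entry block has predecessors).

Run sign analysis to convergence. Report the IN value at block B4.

Fixpoint table:
  B0:   IN=(all ⊤)   OUT={f:0; rest ⊤}
  B1:   IN={f:0; rest ⊤}   OUT={f:0; rest ⊤}
  B2:   IN={f:0; rest ⊤}   OUT={a:-, f:0; rest ⊤}
  B3:   IN={a:-, f:0; rest ⊤}   OUT={a:-, f:0; rest ⊤}
  B4:   IN={a:-, f:0; rest ⊤}   OUT={a:-, c:-, f:0; rest ⊤}
  B5:   IN={f:0; rest ⊤}   OUT={a:-, f:0; rest ⊤}
  B6:   IN={a:-, f:0; rest ⊤}   OUT={a:-, f:0; rest ⊤}
  B7:   IN={a:-, f:0; rest ⊤}   OUT={a:-, f:0; rest ⊤}
  B8:   IN={f:0; rest ⊤}   OUT=(all ⊤)

Merge at B4: IN[B4] = OUT[B3] = {a: -, b: ⊤, c: ⊤, d: ⊤, e: ⊤, f: 0}

Answer: {a: -, b: ⊤, c: ⊤, d: ⊤, e: ⊤, f: 0}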